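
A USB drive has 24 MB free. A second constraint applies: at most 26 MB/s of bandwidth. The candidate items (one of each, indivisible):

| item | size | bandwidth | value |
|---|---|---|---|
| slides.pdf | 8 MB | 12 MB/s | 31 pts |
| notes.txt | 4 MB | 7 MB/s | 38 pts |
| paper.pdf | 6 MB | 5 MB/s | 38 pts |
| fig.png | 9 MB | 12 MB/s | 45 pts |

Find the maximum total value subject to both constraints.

121 pts

Feasible sets respecting both limits:
- notes.txt+paper.pdf+fig.png: size 19, bandwidth 24, value 121
- slides.pdf+notes.txt+paper.pdf: size 18, bandwidth 24, value 107
- notes.txt+fig.png: size 13, bandwidth 19, value 83
Best: 121 pts.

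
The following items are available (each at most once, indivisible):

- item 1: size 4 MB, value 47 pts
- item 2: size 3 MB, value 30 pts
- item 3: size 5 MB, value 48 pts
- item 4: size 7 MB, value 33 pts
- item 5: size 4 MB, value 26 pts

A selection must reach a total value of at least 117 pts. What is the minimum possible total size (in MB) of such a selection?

12

Subsets with value ≥ 117, sorted by total size:
- item 1+item 2+item 3: size 12, value 125
- item 1+item 3+item 5: size 13, value 121
- item 1+item 2+item 3+item 5: size 16, value 151
- item 1+item 3+item 4: size 16, value 128
Minimum size: 12 MB.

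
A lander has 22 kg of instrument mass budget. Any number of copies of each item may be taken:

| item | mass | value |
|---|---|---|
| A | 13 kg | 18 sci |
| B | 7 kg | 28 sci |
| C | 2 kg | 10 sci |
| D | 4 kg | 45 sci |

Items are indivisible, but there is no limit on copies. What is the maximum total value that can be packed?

235 sci

Best value-per-unit is D at 45/4; filling with it alone gives 5×45 = 225.
Optimal mix: 1×C + 5×D → mass 22, value 235.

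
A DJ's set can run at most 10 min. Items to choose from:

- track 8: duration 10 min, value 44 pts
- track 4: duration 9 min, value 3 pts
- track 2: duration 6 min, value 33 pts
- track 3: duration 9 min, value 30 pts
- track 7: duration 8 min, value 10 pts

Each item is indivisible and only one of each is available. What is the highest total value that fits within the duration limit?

44 pts

Check high-value combinations within 10 min:
- track 8: duration 10, value 44
- track 2: duration 6, value 33
- track 3: duration 9, value 30
- track 7: duration 8, value 10
- track 4: duration 9, value 3
Best: 44 pts.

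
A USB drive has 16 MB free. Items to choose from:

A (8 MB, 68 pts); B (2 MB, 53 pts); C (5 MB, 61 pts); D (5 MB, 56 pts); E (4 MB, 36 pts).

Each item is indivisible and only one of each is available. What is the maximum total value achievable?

This is a 0/1 knapsack; check combinations near the capacity.
- B+C+D+E: size 2+5+5+4=16, value 53+61+56+36=206
- A+B+C: size 8+2+5=15, value 68+53+61=182
- A+B+D: size 8+2+5=15, value 68+53+56=177
Best: 206 pts.

206 pts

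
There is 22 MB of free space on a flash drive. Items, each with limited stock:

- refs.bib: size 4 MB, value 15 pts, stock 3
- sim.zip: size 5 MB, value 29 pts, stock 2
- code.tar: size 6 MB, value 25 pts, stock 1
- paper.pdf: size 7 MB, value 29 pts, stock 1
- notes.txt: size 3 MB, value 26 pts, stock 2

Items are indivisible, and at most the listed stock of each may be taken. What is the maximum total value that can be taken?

135 pts

Top feasible selections:
- 2×sim.zip + 1×code.tar + 2×notes.txt: size 22, value 135
- 1×refs.bib + 2×sim.zip + 2×notes.txt: size 20, value 125
Best: 135 pts.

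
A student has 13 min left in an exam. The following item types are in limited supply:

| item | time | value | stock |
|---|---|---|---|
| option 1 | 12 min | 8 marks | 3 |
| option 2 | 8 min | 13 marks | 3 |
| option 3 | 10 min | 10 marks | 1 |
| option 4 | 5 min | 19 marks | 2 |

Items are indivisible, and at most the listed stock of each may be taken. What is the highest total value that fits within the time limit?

38 marks

Best selections within time 13 and stock limits:
- 2×option 4: time 10, value 38
- 1×option 2 + 1×option 4: time 13, value 32
Best: 38 marks.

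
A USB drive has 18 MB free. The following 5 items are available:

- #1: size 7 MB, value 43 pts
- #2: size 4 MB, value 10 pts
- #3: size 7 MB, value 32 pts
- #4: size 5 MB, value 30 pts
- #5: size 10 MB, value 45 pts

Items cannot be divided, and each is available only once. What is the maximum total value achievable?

88 pts

This is a 0/1 knapsack; check combinations near the capacity.
- #1+#5: size 7+10=17, value 43+45=88
- #1+#2+#3: size 7+4+7=18, value 43+10+32=85
- #1+#2+#4: size 7+4+5=16, value 43+10+30=83
Best: 88 pts.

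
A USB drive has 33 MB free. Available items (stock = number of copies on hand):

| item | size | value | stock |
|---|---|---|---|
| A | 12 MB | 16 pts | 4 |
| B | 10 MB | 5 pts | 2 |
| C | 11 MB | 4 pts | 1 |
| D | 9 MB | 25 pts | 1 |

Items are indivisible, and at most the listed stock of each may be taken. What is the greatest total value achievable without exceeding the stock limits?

Top feasible selections:
- 2×A + 1×D: size 33, value 57
- 1×A + 1×B + 1×D: size 31, value 46
Best: 57 pts.

57 pts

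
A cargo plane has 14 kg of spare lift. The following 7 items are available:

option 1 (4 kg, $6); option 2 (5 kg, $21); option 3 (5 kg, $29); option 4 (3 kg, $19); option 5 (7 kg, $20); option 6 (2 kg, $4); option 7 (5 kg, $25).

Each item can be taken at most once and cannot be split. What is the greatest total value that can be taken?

Check high-value combinations within 14 kg:
- option 3+option 4+option 7: weight 5+3+5=13, value 29+19+25=73
- option 2+option 3+option 4: weight 5+5+3=13, value 21+29+19=69
- option 2+option 4+option 7: weight 5+3+5=13, value 21+19+25=65
Best: $73.

$73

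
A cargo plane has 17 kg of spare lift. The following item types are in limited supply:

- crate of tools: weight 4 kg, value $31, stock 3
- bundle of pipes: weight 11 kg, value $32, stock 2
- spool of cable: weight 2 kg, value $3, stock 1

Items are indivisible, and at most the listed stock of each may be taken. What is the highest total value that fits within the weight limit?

$96

Top feasible selections:
- 3×crate of tools + 1×spool of cable: weight 14, value 96
- 3×crate of tools: weight 12, value 93
- 1×crate of tools + 1×bundle of pipes + 1×spool of cable: weight 17, value 66
Best: $96.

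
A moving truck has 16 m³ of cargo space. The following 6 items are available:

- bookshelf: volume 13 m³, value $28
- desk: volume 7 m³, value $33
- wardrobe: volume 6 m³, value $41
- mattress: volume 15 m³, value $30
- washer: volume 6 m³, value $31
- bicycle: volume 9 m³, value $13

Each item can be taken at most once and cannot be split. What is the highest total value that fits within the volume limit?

$74

Check high-value combinations within 16 m³:
- desk+wardrobe: volume 7+6=13, value 33+41=74
- wardrobe+washer: volume 6+6=12, value 41+31=72
- desk+washer: volume 7+6=13, value 33+31=64
- wardrobe+bicycle: volume 6+9=15, value 41+13=54
- desk+bicycle: volume 7+9=16, value 33+13=46
Best: $74.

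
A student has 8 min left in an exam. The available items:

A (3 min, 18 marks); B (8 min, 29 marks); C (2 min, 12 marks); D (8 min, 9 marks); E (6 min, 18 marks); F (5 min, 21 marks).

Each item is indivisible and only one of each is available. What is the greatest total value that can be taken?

This is a 0/1 knapsack; check combinations near the capacity.
- A+F: time 3+5=8, value 18+21=39
- C+F: time 2+5=7, value 12+21=33
- A+C: time 3+2=5, value 18+12=30
Best: 39 marks.

39 marks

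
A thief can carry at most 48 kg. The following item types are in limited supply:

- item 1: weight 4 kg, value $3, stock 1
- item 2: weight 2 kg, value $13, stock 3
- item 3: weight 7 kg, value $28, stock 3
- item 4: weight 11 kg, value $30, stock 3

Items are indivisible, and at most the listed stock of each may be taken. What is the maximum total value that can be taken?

$170

Top feasible selections:
- 2×item 2 + 3×item 3 + 2×item 4: weight 47, value 170
- 1×item 1 + 3×item 2 + 2×item 3 + 2×item 4: weight 46, value 158
- 1×item 2 + 3×item 3 + 2×item 4: weight 45, value 157
Best: $170.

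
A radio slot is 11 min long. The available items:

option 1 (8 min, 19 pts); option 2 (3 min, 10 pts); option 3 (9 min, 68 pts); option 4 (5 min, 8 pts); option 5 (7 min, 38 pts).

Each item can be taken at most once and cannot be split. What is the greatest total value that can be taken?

Check high-value combinations within 11 min:
- option 3: duration 9, value 68
- option 2+option 5: duration 3+7=10, value 10+38=48
- option 5: duration 7, value 38
Best: 68 pts.

68 pts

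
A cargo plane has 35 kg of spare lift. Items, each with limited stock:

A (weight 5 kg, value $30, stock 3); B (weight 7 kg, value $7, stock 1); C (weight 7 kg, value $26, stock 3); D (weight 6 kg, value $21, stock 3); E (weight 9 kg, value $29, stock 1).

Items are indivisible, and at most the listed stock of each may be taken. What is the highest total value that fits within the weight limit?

Best selections within weight 35 and stock limits:
- 3×A + 2×C + 1×D: weight 35, value 163
- 3×A + 1×C + 2×D: weight 34, value 158
- 3×A + 3×D: weight 33, value 153
- 2×A + 1×C + 3×D: weight 35, value 149
Best: $163.

$163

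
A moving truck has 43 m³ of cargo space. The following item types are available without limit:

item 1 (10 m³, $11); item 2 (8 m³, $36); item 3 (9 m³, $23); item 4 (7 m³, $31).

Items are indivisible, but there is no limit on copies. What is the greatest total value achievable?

$191

Best value-per-unit is item 2 at 36/8; filling with it alone gives 5×36 = 180.
Optimal mix: 1×item 2 + 5×item 4 → volume 43, value 191.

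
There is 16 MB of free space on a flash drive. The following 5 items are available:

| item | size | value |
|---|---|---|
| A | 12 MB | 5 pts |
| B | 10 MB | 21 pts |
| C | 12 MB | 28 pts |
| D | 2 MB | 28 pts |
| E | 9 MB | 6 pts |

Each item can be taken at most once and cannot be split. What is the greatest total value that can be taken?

56 pts

Check high-value combinations within 16 MB:
- C+D: size 12+2=14, value 28+28=56
- B+D: size 10+2=12, value 21+28=49
- D+E: size 2+9=11, value 28+6=34
- A+D: size 12+2=14, value 5+28=33
Best: 56 pts.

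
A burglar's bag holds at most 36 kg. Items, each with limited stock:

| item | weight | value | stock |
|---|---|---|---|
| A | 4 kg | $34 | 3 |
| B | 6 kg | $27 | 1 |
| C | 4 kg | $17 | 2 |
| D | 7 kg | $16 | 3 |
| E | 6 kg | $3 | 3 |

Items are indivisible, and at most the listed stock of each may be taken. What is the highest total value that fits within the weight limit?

$179

Best selections within weight 36 and stock limits:
- 3×A + 1×B + 2×C + 1×D: weight 33, value 179
- 3×A + 1×B + 1×C + 2×D: weight 36, value 178
Best: $179.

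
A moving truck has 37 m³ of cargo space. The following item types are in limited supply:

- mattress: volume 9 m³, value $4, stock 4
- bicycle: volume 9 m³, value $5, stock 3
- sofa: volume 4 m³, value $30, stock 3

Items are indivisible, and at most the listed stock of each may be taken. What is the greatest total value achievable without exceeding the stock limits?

Top feasible selections:
- 2×bicycle + 3×sofa: volume 30, value 100
- 1×mattress + 1×bicycle + 3×sofa: volume 30, value 99
Best: $100.

$100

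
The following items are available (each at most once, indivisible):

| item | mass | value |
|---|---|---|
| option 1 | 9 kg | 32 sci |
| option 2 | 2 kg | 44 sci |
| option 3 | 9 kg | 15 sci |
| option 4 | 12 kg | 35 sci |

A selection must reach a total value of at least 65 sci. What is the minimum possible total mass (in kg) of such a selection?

Subsets with value ≥ 65, sorted by total mass:
- option 1+option 2: mass 11, value 76
- option 2+option 4: mass 14, value 79
- option 1+option 2+option 3: mass 20, value 91
Minimum mass: 11 kg.

11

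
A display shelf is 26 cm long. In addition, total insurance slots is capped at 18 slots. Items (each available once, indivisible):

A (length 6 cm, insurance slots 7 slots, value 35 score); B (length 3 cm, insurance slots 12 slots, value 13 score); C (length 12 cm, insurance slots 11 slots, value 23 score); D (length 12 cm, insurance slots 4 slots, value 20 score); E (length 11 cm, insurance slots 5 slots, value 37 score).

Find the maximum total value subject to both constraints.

72 score

Feasible sets respecting both limits:
- A+E: length 17, insurance slots 12, value 72
- C+E: length 23, insurance slots 16, value 60
- A+C: length 18, insurance slots 18, value 58
Best: 72 score.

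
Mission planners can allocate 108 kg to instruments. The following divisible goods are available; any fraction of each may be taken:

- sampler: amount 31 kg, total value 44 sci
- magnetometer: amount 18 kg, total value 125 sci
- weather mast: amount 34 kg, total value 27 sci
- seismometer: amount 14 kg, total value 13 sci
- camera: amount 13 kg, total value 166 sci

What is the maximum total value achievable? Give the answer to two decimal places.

373.41

Take in order of value per unit:
- camera (166/13 per unit): all 13 → value 166, running total 166.00
- magnetometer (125/18 per unit): all 18 → value 125, running total 291.00
- sampler (44/31 per unit): all 31 → value 44, running total 335.00
- seismometer (13/14 per unit): all 14 → value 13, running total 348.00
- weather mast (27/34 per unit): 32 of 34 → value 32×27/34 = 25.4118, running total 373.41
Total 373.41.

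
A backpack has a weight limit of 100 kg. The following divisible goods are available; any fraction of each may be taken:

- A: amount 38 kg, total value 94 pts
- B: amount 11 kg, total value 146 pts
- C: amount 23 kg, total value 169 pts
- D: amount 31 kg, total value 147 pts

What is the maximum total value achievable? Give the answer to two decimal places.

Take in order of value per unit:
- B (146/11 per unit): all 11 → value 146, running total 146.00
- C (169/23 per unit): all 23 → value 169, running total 315.00
- D (147/31 per unit): all 31 → value 147, running total 462.00
- A (94/38 per unit): 35 of 38 → value 35×94/38 = 86.5789, running total 548.58
Total 548.58.

548.58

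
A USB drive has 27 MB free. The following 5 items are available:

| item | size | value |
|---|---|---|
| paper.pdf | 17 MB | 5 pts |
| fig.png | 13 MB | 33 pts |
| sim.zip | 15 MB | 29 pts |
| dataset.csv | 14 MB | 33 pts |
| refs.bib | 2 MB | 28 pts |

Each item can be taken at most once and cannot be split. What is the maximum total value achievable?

66 pts

This is a 0/1 knapsack; check combinations near the capacity.
- fig.png+dataset.csv: size 13+14=27, value 33+33=66
- fig.png+refs.bib: size 13+2=15, value 33+28=61
- dataset.csv+refs.bib: size 14+2=16, value 33+28=61
Best: 66 pts.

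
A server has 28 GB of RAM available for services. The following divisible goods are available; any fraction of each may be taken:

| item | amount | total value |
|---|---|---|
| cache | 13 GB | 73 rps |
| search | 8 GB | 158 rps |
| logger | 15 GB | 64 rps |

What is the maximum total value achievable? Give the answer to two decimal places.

Take in order of value per unit:
- search (158/8 per unit): all 8 → value 158, running total 158.00
- cache (73/13 per unit): all 13 → value 73, running total 231.00
- logger (64/15 per unit): 7 of 15 → value 7×64/15 = 29.8667, running total 260.87
Total 260.87.

260.87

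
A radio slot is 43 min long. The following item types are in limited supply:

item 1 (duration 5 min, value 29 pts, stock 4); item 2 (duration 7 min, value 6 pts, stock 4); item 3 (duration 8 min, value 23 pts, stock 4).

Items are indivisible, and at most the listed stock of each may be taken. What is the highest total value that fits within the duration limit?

Best selections within duration 43 and stock limits:
- 4×item 1 + 1×item 2 + 2×item 3: duration 43, value 168
- 4×item 1 + 2×item 3: duration 36, value 162
Best: 168 pts.

168 pts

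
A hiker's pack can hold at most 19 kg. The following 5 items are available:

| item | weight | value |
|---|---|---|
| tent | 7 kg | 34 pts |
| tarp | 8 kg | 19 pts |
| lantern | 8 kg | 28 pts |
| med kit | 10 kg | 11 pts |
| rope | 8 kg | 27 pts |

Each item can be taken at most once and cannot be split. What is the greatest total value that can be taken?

62 pts

This is a 0/1 knapsack; check combinations near the capacity.
- tent+lantern: weight 7+8=15, value 34+28=62
- tent+rope: weight 7+8=15, value 34+27=61
- lantern+rope: weight 8+8=16, value 28+27=55
- tent+tarp: weight 7+8=15, value 34+19=53
Best: 62 pts.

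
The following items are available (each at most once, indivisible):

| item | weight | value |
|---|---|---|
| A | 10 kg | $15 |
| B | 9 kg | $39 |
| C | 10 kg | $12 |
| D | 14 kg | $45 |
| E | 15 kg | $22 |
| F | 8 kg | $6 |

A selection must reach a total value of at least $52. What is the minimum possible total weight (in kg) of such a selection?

Subsets with value ≥ 52, sorted by total weight:
- A+B: weight 19, value 54
- B+D: weight 23, value 84
- B+E: weight 24, value 61
Minimum weight: 19 kg.

19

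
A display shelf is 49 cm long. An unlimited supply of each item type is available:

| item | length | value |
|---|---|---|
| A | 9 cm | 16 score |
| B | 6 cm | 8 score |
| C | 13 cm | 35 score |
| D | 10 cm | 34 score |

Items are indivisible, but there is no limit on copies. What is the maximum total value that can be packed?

152 score

Best value-per-unit is D at 34/10; filling with it alone gives 4×34 = 136.
Optimal mix: 1×A + 4×D → length 49, value 152.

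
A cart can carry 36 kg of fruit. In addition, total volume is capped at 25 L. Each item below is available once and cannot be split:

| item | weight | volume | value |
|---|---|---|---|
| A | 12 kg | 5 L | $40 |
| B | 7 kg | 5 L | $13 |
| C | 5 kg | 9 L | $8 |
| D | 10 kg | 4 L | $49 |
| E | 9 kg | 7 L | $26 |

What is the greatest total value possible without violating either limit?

$123

Feasible sets respecting both limits:
- A+C+D+E: weight 36, volume 25, value 123
- A+D+E: weight 31, volume 16, value 115
- A+B+C+D: weight 34, volume 23, value 110
- A+B+D: weight 29, volume 14, value 102
Best: $123.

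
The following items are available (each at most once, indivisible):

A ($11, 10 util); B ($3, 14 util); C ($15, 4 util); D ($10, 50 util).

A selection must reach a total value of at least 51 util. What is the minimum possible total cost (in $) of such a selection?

13

Subsets with value ≥ 51, sorted by total cost:
- B+D: cost 13, value 64
- A+D: cost 21, value 60
- A+B+D: cost 24, value 74
- C+D: cost 25, value 54
Minimum cost: 13 $.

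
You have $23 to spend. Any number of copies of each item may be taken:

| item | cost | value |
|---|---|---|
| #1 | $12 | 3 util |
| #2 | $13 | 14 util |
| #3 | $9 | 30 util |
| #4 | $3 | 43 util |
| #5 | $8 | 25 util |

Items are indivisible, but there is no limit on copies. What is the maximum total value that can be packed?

Best value-per-unit is #4 at 43/3, and filling with it alone uses cost 7×3=21. No mix of the others beats 7×43 = 301.

301 util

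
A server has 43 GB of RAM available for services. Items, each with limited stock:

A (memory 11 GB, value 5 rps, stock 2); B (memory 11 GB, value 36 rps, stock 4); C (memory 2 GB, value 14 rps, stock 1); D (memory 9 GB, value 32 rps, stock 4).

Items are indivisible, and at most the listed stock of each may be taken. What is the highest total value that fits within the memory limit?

Best selections within memory 43 and stock limits:
- 2×B + 1×C + 2×D: memory 42, value 150
- 1×B + 1×C + 3×D: memory 40, value 146
Best: 150 rps.

150 rps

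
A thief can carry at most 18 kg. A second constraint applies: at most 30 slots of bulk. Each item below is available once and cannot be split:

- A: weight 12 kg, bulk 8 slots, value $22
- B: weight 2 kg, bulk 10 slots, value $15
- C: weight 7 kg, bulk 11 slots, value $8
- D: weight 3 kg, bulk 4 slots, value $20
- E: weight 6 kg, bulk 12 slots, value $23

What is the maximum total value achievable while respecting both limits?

$58

Feasible sets respecting both limits:
- B+D+E: weight 11, bulk 26, value 58
- A+B+D: weight 17, bulk 22, value 57
- C+D+E: weight 16, bulk 27, value 51
- A+E: weight 18, bulk 20, value 45
Best: $58.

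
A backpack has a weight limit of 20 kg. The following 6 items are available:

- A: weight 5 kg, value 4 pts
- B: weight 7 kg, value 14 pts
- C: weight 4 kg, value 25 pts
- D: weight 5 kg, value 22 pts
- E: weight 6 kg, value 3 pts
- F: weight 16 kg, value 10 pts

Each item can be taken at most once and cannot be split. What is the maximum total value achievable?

Check high-value combinations within 20 kg:
- B+C+D: weight 7+4+5=16, value 14+25+22=61
- A+C+D+E: weight 5+4+5+6=20, value 4+25+22+3=54
- A+C+D: weight 5+4+5=14, value 4+25+22=51
- C+D+E: weight 4+5+6=15, value 25+22+3=50
Best: 61 pts.

61 pts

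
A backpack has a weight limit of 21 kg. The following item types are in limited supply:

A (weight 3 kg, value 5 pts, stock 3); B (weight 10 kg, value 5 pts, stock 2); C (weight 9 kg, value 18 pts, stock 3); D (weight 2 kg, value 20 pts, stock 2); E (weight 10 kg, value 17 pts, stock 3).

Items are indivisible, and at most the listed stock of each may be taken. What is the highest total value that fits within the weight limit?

Top feasible selections:
- 2×A + 1×C + 2×D: weight 19, value 68
- 2×A + 2×D + 1×E: weight 20, value 67
- 1×A + 1×C + 2×D: weight 16, value 63
- 1×A + 2×D + 1×E: weight 17, value 62
Best: 68 pts.

68 pts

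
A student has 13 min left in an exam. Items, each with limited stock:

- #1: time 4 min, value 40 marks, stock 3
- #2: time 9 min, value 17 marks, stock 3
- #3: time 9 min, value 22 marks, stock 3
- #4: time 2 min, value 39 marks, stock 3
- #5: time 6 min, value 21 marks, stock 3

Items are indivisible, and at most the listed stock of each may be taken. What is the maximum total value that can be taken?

158 marks

Best selections within time 13 and stock limits:
- 2×#1 + 2×#4: time 12, value 158
- 1×#1 + 3×#4: time 10, value 157
- 3×#4 + 1×#5: time 12, value 138
Best: 158 marks.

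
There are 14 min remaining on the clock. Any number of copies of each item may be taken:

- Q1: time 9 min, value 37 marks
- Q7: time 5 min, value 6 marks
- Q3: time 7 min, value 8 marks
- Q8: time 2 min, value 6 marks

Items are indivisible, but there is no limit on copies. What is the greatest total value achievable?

Best value-per-unit is Q1 at 37/9; filling with it alone gives 1×37 = 37.
Optimal mix: 1×Q1 + 2×Q8 → time 13, value 49.

49 marks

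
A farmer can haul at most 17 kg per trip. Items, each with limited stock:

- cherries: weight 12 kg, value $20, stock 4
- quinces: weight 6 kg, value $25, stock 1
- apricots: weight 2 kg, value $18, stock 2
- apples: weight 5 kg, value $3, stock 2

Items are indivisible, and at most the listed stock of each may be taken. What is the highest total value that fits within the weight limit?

$64

Best selections within weight 17 and stock limits:
- 1×quinces + 2×apricots + 1×apples: weight 15, value 64
- 1×quinces + 2×apricots: weight 10, value 61
- 1×cherries + 2×apricots: weight 16, value 56
Best: $64.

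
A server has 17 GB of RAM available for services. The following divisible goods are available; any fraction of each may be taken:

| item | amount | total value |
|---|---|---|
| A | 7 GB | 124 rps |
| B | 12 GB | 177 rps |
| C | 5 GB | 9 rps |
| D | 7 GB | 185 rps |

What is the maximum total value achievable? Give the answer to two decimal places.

Take in order of value per unit:
- D (185/7 per unit): all 7 → value 185, running total 185.00
- A (124/7 per unit): all 7 → value 124, running total 309.00
- B (177/12 per unit): 3 of 12 → value 3×177/12 = 44.2500, running total 353.25
Total 353.25.

353.25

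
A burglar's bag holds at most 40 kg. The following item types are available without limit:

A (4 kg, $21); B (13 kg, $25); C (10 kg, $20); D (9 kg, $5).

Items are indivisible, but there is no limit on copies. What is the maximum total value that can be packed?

$210

Best value-per-unit is A at 21/4, and filling with it alone uses weight 10×4=40. No mix of the others beats 10×21 = 210.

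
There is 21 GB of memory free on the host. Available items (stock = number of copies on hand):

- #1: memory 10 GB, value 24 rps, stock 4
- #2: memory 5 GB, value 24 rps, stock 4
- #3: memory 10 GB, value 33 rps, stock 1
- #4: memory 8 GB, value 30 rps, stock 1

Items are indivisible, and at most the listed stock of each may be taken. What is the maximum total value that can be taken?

96 rps

Best selections within memory 21 and stock limits:
- 4×#2: memory 20, value 96
- 2×#2 + 1×#3: memory 20, value 81
- 2×#2 + 1×#4: memory 18, value 78
- 3×#2: memory 15, value 72
Best: 96 rps.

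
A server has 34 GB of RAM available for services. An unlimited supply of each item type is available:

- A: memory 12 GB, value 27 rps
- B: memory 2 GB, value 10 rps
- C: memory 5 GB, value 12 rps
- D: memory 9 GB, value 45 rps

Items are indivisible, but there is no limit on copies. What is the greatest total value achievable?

Best value-per-unit is B at 10/2, and filling with it alone uses memory 17×2=34. No mix of the others beats 17×10 = 170.

170 rps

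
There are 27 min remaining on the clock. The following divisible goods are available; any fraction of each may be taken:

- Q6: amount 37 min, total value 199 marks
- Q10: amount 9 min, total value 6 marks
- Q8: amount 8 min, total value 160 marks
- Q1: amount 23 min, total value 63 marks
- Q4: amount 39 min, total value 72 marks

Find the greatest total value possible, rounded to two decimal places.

262.19

Take in order of value per unit:
- Q8 (160/8 per unit): all 8 → value 160, running total 160.00
- Q6 (199/37 per unit): 19 of 37 → value 19×199/37 = 102.1892, running total 262.19
Total 262.19.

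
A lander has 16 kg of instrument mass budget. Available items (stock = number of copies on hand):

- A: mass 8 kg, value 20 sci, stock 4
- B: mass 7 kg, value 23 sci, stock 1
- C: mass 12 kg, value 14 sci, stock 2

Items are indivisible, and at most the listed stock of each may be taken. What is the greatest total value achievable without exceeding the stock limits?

43 sci

Best selections within mass 16 and stock limits:
- 1×A + 1×B: mass 15, value 43
- 2×A: mass 16, value 40
- 1×B: mass 7, value 23
- 1×A: mass 8, value 20
Best: 43 sci.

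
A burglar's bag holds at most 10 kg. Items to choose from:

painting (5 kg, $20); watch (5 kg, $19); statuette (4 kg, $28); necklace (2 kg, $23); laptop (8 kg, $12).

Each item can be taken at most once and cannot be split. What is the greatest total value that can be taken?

Check high-value combinations within 10 kg:
- statuette+necklace: weight 4+2=6, value 28+23=51
- painting+statuette: weight 5+4=9, value 20+28=48
- watch+statuette: weight 5+4=9, value 19+28=47
- painting+necklace: weight 5+2=7, value 20+23=43
Best: $51.

$51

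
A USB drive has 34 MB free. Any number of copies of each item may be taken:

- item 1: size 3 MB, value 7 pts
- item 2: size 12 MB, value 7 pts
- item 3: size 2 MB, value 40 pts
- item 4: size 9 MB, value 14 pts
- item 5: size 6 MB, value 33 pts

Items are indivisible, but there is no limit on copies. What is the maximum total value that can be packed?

Best value-per-unit is item 3 at 40/2, and filling with it alone uses size 17×2=34. No mix of the others beats 17×40 = 680.

680 pts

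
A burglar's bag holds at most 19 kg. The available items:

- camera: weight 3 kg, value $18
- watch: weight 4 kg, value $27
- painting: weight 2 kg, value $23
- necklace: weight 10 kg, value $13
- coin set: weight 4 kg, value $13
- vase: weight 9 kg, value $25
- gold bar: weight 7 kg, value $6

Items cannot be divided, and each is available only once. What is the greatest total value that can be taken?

$93

Check high-value combinations within 19 kg:
- camera+watch+painting+vase: weight 3+4+2+9=18, value 18+27+23+25=93
- watch+painting+coin set+vase: weight 4+2+4+9=19, value 27+23+13+25=88
- camera+watch+painting+coin set: weight 3+4+2+4=13, value 18+27+23+13=81
Best: $93.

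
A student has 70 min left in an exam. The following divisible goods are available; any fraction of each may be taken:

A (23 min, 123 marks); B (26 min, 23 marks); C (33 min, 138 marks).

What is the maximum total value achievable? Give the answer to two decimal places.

Take in order of value per unit:
- A (123/23 per unit): all 23 → value 123, running total 123.00
- C (138/33 per unit): all 33 → value 138, running total 261.00
- B (23/26 per unit): 14 of 26 → value 14×23/26 = 12.3846, running total 273.38
Total 273.38.

273.38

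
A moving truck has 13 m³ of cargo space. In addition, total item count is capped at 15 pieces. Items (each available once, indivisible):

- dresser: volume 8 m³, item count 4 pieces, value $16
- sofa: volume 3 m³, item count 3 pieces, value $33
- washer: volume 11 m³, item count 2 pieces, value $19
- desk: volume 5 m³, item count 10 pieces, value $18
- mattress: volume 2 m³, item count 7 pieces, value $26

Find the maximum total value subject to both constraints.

Feasible sets respecting both limits:
- dresser+sofa+mattress: volume 13, item count 14, value 75
- sofa+mattress: volume 5, item count 10, value 59
- sofa+desk: volume 8, item count 13, value 51
Best: $75.

$75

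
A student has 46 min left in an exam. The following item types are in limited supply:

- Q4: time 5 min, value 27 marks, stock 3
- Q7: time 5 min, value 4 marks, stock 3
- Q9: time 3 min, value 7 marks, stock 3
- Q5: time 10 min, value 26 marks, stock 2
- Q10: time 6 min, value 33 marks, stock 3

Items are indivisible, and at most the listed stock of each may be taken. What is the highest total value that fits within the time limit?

213 marks

Top feasible selections:
- 3×Q4 + 1×Q9 + 1×Q5 + 3×Q10: time 46, value 213
- 3×Q4 + 1×Q5 + 3×Q10: time 43, value 206
Best: 213 marks.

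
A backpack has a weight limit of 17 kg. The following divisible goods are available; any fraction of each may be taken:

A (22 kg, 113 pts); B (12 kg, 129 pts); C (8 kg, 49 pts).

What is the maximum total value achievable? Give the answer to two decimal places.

Take in order of value per unit:
- B (129/12 per unit): all 12 → value 129, running total 129.00
- C (49/8 per unit): 5 of 8 → value 5×49/8 = 30.6250, running total 159.63
Total 159.63.

159.63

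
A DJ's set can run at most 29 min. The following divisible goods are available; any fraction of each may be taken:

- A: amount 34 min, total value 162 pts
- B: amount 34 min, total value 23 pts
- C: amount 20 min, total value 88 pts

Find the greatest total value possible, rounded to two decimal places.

138.18

Take in order of value per unit:
- A (162/34 per unit): 29 of 34 → value 29×162/34 = 138.1765, running total 138.18
Total 138.18.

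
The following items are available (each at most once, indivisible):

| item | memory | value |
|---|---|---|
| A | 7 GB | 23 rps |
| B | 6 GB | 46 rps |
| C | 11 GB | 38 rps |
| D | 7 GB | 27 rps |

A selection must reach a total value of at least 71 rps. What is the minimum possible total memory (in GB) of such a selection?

Subsets with value ≥ 71, sorted by total memory:
- B+D: memory 13, value 73
- B+C: memory 17, value 84
- A+B+D: memory 20, value 96
- B+C+D: memory 24, value 111
Minimum memory: 13 GB.

13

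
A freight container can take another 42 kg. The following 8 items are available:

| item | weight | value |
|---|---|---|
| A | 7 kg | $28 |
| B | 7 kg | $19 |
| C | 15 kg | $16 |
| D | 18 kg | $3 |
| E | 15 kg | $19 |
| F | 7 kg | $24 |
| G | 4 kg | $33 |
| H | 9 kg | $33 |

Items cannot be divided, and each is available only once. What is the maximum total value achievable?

This is a 0/1 knapsack; check combinations near the capacity.
- A+B+F+G+H: weight 7+7+7+4+9=34, value 28+19+24+33+33=137
- A+E+F+G+H: weight 7+15+7+4+9=42, value 28+19+24+33+33=137
- A+C+F+G+H: weight 7+15+7+4+9=42, value 28+16+24+33+33=134
- A+B+E+G+H: weight 7+7+15+4+9=42, value 28+19+19+33+33=132
- A+B+C+G+H: weight 7+7+15+4+9=42, value 28+19+16+33+33=129
Best: $137.

$137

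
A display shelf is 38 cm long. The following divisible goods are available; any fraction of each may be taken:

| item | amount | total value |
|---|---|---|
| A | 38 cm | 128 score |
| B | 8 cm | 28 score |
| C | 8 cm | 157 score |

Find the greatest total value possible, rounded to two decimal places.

Take in order of value per unit:
- C (157/8 per unit): all 8 → value 157, running total 157.00
- B (28/8 per unit): all 8 → value 28, running total 185.00
- A (128/38 per unit): 22 of 38 → value 22×128/38 = 74.1053, running total 259.11
Total 259.11.

259.11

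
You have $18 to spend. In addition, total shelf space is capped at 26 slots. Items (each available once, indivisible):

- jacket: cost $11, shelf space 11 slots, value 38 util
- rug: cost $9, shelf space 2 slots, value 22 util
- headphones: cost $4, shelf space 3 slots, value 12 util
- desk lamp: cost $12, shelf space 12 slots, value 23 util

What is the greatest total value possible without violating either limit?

Feasible sets respecting both limits:
- jacket+headphones: cost 15, shelf space 14, value 50
- jacket: cost 11, shelf space 11, value 38
- headphones+desk lamp: cost 16, shelf space 15, value 35
Best: 50 util.

50 util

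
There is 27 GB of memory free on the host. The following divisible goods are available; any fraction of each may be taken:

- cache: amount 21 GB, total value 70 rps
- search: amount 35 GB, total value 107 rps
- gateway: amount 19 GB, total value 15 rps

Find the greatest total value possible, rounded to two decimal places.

Take in order of value per unit:
- cache (70/21 per unit): all 21 → value 70, running total 70.00
- search (107/35 per unit): 6 of 35 → value 6×107/35 = 18.3429, running total 88.34
Total 88.34.

88.34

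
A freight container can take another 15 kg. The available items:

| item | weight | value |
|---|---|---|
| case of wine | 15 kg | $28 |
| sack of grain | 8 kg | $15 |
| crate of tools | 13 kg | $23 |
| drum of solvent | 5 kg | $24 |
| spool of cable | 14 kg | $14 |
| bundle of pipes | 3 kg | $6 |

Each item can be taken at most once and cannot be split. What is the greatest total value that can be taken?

$39

This is a 0/1 knapsack; check combinations near the capacity.
- sack of grain+drum of solvent: weight 8+5=13, value 15+24=39
- drum of solvent+bundle of pipes: weight 5+3=8, value 24+6=30
- case of wine: weight 15, value 28
- drum of solvent: weight 5, value 24
- crate of tools: weight 13, value 23
Best: $39.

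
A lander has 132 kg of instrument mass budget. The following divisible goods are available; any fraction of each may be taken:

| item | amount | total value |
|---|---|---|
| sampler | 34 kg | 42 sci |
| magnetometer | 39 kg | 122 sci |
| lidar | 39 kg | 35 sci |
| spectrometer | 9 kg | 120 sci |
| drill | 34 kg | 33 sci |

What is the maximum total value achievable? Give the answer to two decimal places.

Take in order of value per unit:
- spectrometer (120/9 per unit): all 9 → value 120, running total 120.00
- magnetometer (122/39 per unit): all 39 → value 122, running total 242.00
- sampler (42/34 per unit): all 34 → value 42, running total 284.00
- drill (33/34 per unit): all 34 → value 33, running total 317.00
- lidar (35/39 per unit): 16 of 39 → value 16×35/39 = 14.3590, running total 331.36
Total 331.36.

331.36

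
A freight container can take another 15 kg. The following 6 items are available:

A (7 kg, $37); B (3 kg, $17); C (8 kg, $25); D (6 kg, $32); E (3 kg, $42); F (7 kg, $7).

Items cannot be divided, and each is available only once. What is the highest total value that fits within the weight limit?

Check high-value combinations within 15 kg:
- A+B+E: weight 7+3+3=13, value 37+17+42=96
- B+D+E: weight 3+6+3=12, value 17+32+42=91
- B+C+E: weight 3+8+3=14, value 17+25+42=84
- A+E: weight 7+3=10, value 37+42=79
- D+E: weight 6+3=9, value 32+42=74
Best: $96.

$96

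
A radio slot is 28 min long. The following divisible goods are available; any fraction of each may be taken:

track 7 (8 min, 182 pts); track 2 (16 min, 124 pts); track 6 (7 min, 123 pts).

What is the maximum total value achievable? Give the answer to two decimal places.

Take in order of value per unit:
- track 7 (182/8 per unit): all 8 → value 182, running total 182.00
- track 6 (123/7 per unit): all 7 → value 123, running total 305.00
- track 2 (124/16 per unit): 13 of 16 → value 13×124/16 = 100.7500, running total 405.75
Total 405.75.

405.75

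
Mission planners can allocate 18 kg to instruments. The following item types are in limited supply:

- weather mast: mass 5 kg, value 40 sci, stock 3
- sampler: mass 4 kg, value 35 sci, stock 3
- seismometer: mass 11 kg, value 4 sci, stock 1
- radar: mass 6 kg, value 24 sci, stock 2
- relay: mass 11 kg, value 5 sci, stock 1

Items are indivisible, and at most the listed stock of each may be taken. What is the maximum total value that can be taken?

Top feasible selections:
- 2×weather mast + 2×sampler: mass 18, value 150
- 1×weather mast + 3×sampler: mass 17, value 145
- 3×sampler + 1×radar: mass 18, value 129
Best: 150 sci.

150 sci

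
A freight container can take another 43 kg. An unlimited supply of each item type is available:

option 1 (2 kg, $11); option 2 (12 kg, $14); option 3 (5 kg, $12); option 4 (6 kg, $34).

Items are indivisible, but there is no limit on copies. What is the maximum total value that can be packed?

$238

Best value-per-unit is option 4 at 34/6, and filling with it alone uses weight 7×6=42. No mix of the others beats 7×34 = 238.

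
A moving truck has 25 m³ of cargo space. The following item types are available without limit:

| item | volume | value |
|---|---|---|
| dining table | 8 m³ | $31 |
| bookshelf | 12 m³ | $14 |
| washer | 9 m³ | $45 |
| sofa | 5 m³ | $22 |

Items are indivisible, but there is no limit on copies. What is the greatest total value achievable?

Best value-per-unit is washer at 45/9; filling with it alone gives 2×45 = 90.
Optimal mix: 2×washer + 1×sofa → volume 23, value 112.

$112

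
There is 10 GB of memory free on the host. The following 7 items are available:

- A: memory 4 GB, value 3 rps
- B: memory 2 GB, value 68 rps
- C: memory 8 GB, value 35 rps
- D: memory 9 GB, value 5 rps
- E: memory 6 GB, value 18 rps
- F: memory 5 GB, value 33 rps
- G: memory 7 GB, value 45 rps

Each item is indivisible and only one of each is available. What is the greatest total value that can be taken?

113 rps

Check high-value combinations within 10 GB:
- B+G: memory 2+7=9, value 68+45=113
- B+C: memory 2+8=10, value 68+35=103
- B+F: memory 2+5=7, value 68+33=101
Best: 113 rps.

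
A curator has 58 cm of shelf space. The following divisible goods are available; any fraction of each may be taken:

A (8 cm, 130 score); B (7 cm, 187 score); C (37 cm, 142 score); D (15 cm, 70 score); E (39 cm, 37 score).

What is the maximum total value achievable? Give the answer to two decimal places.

494.46

Take in order of value per unit:
- B (187/7 per unit): all 7 → value 187, running total 187.00
- A (130/8 per unit): all 8 → value 130, running total 317.00
- D (70/15 per unit): all 15 → value 70, running total 387.00
- C (142/37 per unit): 28 of 37 → value 28×142/37 = 107.4595, running total 494.46
Total 494.46.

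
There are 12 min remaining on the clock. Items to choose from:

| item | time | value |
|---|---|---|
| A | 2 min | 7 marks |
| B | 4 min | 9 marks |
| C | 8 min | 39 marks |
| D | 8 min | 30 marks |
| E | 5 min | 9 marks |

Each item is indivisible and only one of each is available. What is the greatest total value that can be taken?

Check high-value combinations within 12 min:
- B+C: time 4+8=12, value 9+39=48
- A+C: time 2+8=10, value 7+39=46
- C: time 8, value 39
- B+D: time 4+8=12, value 9+30=39
Best: 48 marks.

48 marks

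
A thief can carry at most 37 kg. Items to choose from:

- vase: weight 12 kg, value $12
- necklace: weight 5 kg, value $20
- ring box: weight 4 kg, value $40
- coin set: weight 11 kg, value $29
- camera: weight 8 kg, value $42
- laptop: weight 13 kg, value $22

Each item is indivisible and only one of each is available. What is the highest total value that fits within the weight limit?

Check high-value combinations within 37 kg:
- ring box+coin set+camera+laptop: weight 4+11+8+13=36, value 40+29+42+22=133
- necklace+ring box+coin set+camera: weight 5+4+11+8=28, value 20+40+29+42=131
- necklace+ring box+camera+laptop: weight 5+4+8+13=30, value 20+40+42+22=124
Best: $133.

$133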